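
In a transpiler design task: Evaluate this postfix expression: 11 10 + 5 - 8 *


Processing tokens left to right:
Push 11, Push 10
Pop 11 and 10, compute 11 + 10 = 21, push 21
Push 5
Pop 21 and 5, compute 21 - 5 = 16, push 16
Push 8
Pop 16 and 8, compute 16 * 8 = 128, push 128
Stack result: 128

128


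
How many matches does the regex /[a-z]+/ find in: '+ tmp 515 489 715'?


Pattern: /[a-z]+/ (identifiers)
Input: '+ tmp 515 489 715'
Scanning for matches:
  Match 1: 'tmp'
Total matches: 1

1


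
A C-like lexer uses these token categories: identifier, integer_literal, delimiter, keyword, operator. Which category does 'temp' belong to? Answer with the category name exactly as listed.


Token: 'temp'
Checking categories:
  identifier: YES
  integer_literal: no
  operator: no
  keyword: no
  delimiter: no
Category: identifier

identifier


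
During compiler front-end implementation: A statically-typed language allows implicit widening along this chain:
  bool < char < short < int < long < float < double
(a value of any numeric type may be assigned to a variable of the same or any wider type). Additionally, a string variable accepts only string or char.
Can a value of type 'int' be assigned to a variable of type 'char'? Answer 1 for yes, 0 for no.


Target variable type: char
Source value type: int
Numeric ranks: int=3, char=1
Widening allowed iff rank(source) <= rank(target): 3 <= 1? No
Result: 0

0


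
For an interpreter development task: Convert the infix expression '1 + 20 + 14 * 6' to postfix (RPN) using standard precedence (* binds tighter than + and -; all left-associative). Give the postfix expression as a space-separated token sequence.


Applying the shunting-yard algorithm:
  Operand 1 -> output
  Push '+' onto operator stack -> op-stack: [+]
  Operand 20 -> output
  See '+' (prec 1); top '+' (prec 1) >= it -> pop '+' to output
  Push '+' onto operator stack -> op-stack: [+]
  Operand 14 -> output
  Push '*' onto operator stack -> op-stack: [+, *]
  Operand 6 -> output
  End of input: pop '*' to output
  End of input: pop '+' to output
Postfix result: 1 20 + 14 6 * +

1 20 + 14 6 * +


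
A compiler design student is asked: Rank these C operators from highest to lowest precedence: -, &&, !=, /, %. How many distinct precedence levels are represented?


Looking up precedence for each operator:
  - -> precedence 5
  && -> precedence 2
  != -> precedence 3
  / -> precedence 6
  % -> precedence 6
Sorted highest to lowest: /, %, -, !=, &&
Distinct precedence values: [6, 5, 3, 2]
Number of distinct levels: 4

4


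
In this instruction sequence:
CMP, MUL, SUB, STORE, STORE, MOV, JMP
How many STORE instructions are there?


Scanning instruction sequence for STORE:
  Position 1: CMP
  Position 2: MUL
  Position 3: SUB
  Position 4: STORE <- MATCH
  Position 5: STORE <- MATCH
  Position 6: MOV
  Position 7: JMP
Matches at positions: [4, 5]
Total STORE count: 2

2


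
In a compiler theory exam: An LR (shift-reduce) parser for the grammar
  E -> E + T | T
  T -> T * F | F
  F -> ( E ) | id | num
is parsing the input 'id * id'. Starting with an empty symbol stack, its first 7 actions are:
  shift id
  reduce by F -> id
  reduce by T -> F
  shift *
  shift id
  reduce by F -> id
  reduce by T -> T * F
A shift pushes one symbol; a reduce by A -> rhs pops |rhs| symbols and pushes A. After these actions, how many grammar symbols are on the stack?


Tracking the symbol stack through each action:
  Action 1: shift 'id' : push -> stack = [id] (size 1)
  Action 2: reduce by F -> id : pop 1, push F -> stack = [F] (size 1)
  Action 3: reduce by T -> F : pop 1, push T -> stack = [T] (size 1)
  Action 4: shift '*' : push -> stack = [T, *] (size 2)
  Action 5: shift 'id' : push -> stack = [T, *, id] (size 3)
  Action 6: reduce by F -> id : pop 1, push F -> stack = [T, *, F] (size 3)
  Action 7: reduce by T -> T * F : pop 3, push T -> stack = [T] (size 1)
Final stack size: 1

1


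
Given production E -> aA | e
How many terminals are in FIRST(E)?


Production: E -> aA | e
Examining each alternative for leading terminals:
  E -> aA : first terminal = 'a'
  E -> e : first terminal = 'e'
FIRST(E) = {a, e}
Count: 2

2


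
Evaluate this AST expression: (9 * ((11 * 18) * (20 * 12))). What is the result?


Expression: (9 * ((11 * 18) * (20 * 12)))
Evaluating step by step:
  11 * 18 = 198
  20 * 12 = 240
  198 * 240 = 47520
  9 * 47520 = 427680
Result: 427680

427680


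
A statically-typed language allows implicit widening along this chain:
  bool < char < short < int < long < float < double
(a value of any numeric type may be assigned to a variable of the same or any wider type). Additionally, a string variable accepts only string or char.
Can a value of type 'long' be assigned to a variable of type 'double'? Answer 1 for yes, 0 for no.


Target variable type: double
Source value type: long
Numeric ranks: long=4, double=6
Widening allowed iff rank(source) <= rank(target): 4 <= 6? Yes
Result: 1

1


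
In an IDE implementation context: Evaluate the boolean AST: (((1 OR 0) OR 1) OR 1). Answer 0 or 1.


Step 1: Evaluate inner node
  1 OR 0 = 1
Step 2: Evaluate next node
  1 OR 1 = 1
Step 3: Evaluate root node
  1 OR 1 = 1

1


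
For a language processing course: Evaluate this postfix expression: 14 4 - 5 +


Processing tokens left to right:
Push 14, Push 4
Pop 14 and 4, compute 14 - 4 = 10, push 10
Push 5
Pop 10 and 5, compute 10 + 5 = 15, push 15
Stack result: 15

15


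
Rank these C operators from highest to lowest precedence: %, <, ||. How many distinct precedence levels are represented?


Looking up precedence for each operator:
  % -> precedence 6
  < -> precedence 4
  || -> precedence 1
Sorted highest to lowest: %, <, ||
Distinct precedence values: [6, 4, 1]
Number of distinct levels: 3

3


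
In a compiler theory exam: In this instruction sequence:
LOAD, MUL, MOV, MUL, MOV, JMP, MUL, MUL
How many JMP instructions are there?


Scanning instruction sequence for JMP:
  Position 1: LOAD
  Position 2: MUL
  Position 3: MOV
  Position 4: MUL
  Position 5: MOV
  Position 6: JMP <- MATCH
  Position 7: MUL
  Position 8: MUL
Matches at positions: [6]
Total JMP count: 1

1


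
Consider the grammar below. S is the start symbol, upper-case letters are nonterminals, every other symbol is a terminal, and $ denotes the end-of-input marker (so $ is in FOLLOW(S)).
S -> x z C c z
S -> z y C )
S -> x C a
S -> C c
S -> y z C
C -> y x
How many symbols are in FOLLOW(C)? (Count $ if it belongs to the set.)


S is the start symbol and does not occur in any rule body, so FOLLOW(S) = {$}.
Examining every occurrence of C in a rule body:
  S -> x z C c z : C is followed by terminal 'c' -> add 'c'
  S -> z y C ) : C is followed by terminal ')' -> add ')'
  S -> x C a : C is followed by terminal 'a' -> add 'a'
  S -> C c : C is followed by terminal 'c' -> add 'c' (already in the set)
  S -> y z C : C is at the right end -> add FOLLOW(S) = {$}
  C -> y x : C does not occur in the body -> contributes nothing
FOLLOW(C) = {), a, c, $}
Count: 4

4


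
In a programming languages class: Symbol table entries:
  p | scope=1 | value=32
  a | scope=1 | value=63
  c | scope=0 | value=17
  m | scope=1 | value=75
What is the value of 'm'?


Searching symbol table for 'm':
  p | scope=1 | value=32
  a | scope=1 | value=63
  c | scope=0 | value=17
  m | scope=1 | value=75 <- MATCH
Found 'm' at scope 1 with value 75

75


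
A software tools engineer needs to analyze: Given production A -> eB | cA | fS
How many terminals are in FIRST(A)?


Production: A -> eB | cA | fS
Examining each alternative for leading terminals:
  A -> eB : first terminal = 'e'
  A -> cA : first terminal = 'c'
  A -> fS : first terminal = 'f'
FIRST(A) = {c, e, f}
Count: 3

3


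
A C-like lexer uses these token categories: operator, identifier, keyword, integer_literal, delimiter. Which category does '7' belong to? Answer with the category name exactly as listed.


Token: '7'
Checking categories:
  identifier: no
  integer_literal: YES
  operator: no
  keyword: no
  delimiter: no
Category: integer_literal

integer_literal


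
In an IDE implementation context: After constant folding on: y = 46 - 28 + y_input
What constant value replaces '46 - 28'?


Identifying constant sub-expression:
  Original: y = 46 - 28 + y_input
  46 and 28 are both compile-time constants
  Evaluating: 46 - 28 = 18
  After folding: y = 18 + y_input

18


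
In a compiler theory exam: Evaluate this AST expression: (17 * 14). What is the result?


Expression: (17 * 14)
Evaluating step by step:
  17 * 14 = 238
Result: 238

238


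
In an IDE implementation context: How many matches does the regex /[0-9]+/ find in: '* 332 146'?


Pattern: /[0-9]+/ (int literals)
Input: '* 332 146'
Scanning for matches:
  Match 1: '332'
  Match 2: '146'
Total matches: 2

2


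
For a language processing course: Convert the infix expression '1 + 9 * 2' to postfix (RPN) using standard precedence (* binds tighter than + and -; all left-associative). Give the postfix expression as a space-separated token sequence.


Applying the shunting-yard algorithm:
  Operand 1 -> output
  Push '+' onto operator stack -> op-stack: [+]
  Operand 9 -> output
  Push '*' onto operator stack -> op-stack: [+, *]
  Operand 2 -> output
  End of input: pop '*' to output
  End of input: pop '+' to output
Postfix result: 1 9 2 * +

1 9 2 * +


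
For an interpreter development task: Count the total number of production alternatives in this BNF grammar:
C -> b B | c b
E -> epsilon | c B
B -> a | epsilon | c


Counting alternatives per rule:
  C: 2 alternative(s)
  E: 2 alternative(s)
  B: 3 alternative(s)
Sum: 2 + 2 + 3 = 7

7


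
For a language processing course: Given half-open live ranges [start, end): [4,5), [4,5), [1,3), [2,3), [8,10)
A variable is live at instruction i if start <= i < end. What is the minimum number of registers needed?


Live ranges:
  Var0: [4, 5)
  Var1: [4, 5)
  Var2: [1, 3)
  Var3: [2, 3)
  Var4: [8, 10)
Sweep-line events (position, delta, active):
  pos=1 start -> active=1
  pos=2 start -> active=2
  pos=3 end -> active=1
  pos=3 end -> active=0
  pos=4 start -> active=1
  pos=4 start -> active=2
  pos=5 end -> active=1
  pos=5 end -> active=0
  pos=8 start -> active=1
  pos=10 end -> active=0
Maximum simultaneous active: 2
Minimum registers needed: 2

2


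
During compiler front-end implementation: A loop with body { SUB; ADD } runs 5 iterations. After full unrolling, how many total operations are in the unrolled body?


Loop body operations: SUB, ADD (2 ops per iteration)
Unrolling 5 iterations:
  Iteration 1: SUB, ADD (2 ops)
  Iteration 2: SUB, ADD (2 ops)
  Iteration 3: SUB, ADD (2 ops)
  Iteration 4: SUB, ADD (2 ops)
  Iteration 5: SUB, ADD (2 ops)
Total: 5 iterations * 2 ops/iter = 10 operations

10


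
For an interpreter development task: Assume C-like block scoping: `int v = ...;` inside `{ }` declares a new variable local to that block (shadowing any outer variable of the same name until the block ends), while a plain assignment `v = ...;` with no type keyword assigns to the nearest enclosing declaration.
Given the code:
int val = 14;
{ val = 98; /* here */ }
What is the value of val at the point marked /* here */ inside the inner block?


Analyzing scoping rules:
Outer scope: declares val = 14
Inner block: 'val = 98;' has no type keyword, so it is an assignment to the outer val (no shadowing)
Inside the block, after the assignment -> 98
Result: 98

98


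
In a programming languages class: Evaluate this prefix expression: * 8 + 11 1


Parsing prefix expression: * 8 + 11 1
Step 1: Innermost operation '+ 11 1'
  11 + 1 = 12
Step 2: Outer operation '* 8 [12]'
  8 * 12 = 96

96


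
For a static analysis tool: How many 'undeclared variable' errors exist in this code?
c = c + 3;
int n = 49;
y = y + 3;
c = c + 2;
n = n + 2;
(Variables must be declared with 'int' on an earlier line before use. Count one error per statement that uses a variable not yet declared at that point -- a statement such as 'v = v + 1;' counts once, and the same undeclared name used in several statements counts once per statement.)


Scanning code line by line:
  Line 1: use 'c' -> ERROR (undeclared)
  Line 2: declare 'n' -> declared = ['n']
  Line 3: use 'y' -> ERROR (undeclared)
  Line 4: use 'c' -> ERROR (undeclared)
  Line 5: use 'n' -> OK (declared)
Total undeclared variable errors: 3

3


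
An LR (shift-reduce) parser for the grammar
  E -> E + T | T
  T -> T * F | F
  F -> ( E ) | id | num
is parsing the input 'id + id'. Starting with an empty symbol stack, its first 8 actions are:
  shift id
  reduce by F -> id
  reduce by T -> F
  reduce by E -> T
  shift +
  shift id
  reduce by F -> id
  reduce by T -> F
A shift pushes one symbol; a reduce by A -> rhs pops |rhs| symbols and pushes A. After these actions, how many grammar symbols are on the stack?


Tracking the symbol stack through each action:
  Action 1: shift 'id' : push -> stack = [id] (size 1)
  Action 2: reduce by F -> id : pop 1, push F -> stack = [F] (size 1)
  Action 3: reduce by T -> F : pop 1, push T -> stack = [T] (size 1)
  Action 4: reduce by E -> T : pop 1, push E -> stack = [E] (size 1)
  Action 5: shift '+' : push -> stack = [E, +] (size 2)
  Action 6: shift 'id' : push -> stack = [E, +, id] (size 3)
  Action 7: reduce by F -> id : pop 1, push F -> stack = [E, +, F] (size 3)
  Action 8: reduce by T -> F : pop 1, push T -> stack = [E, +, T] (size 3)
Final stack size: 3

3


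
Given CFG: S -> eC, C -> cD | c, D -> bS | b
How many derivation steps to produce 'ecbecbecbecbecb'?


Grammar: S -> eC, C -> cD | c, D -> bS | b
Deriving 'ecbecbecbecbecb':
Step 1: S -> eC => eC
Step 2: C -> cD => ecD
Step 3: D -> bS => ecbS
Step 4: S -> eC => ecbeC
Step 5: C -> cD => ecbecD
Step 6: D -> bS => ecbecbS
Step 7: S -> eC => ecbecbeC
Step 8: C -> cD => ecbecbecD
Step 9: D -> bS => ecbecbecbS
Step 10: S -> eC => ecbecbecbeC
Step 11: C -> cD => ecbecbecbecD
Step 12: D -> bS => ecbecbecbecbS
Step 13: S -> eC => ecbecbecbecbeC
Step 14: C -> cD => ecbecbecbecbecD
Step 15: D -> b => ecbecbecbecbecb
Total derivation steps: 15

15


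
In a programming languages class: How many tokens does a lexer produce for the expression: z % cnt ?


Scanning 'z % cnt'
Token 1: 'z' -> identifier
Token 2: '%' -> operator
Token 3: 'cnt' -> identifier
Total tokens: 3

3


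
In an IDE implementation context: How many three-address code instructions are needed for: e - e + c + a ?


Expression: e - e + c + a
Generating three-address code (respecting * over +/- precedence):
  Instruction 1: t1 = e - e
  Instruction 2: t2 = t1 + c
  Instruction 3: t3 = t2 + a
Total instructions: 3

3


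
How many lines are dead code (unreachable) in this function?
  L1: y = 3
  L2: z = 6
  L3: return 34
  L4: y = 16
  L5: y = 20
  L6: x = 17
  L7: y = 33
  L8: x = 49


Analyzing control flow:
  L1: reachable (before return)
  L2: reachable (before return)
  L3: reachable (return statement)
  L4: DEAD (after return at L3)
  L5: DEAD (after return at L3)
  L6: DEAD (after return at L3)
  L7: DEAD (after return at L3)
  L8: DEAD (after return at L3)
Return at L3, total lines = 8
Dead lines: L4 through L8
Count: 5

5


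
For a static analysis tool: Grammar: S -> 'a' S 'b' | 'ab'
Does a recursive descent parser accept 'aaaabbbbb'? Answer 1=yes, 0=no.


Grammar accepts strings of the form a^n b^n (n >= 1)
Word: 'aaaabbbbb'
Counting: 4 a's and 5 b's
Check: 4 == 5? No
Mismatch: a-count != b-count
Rejected

0


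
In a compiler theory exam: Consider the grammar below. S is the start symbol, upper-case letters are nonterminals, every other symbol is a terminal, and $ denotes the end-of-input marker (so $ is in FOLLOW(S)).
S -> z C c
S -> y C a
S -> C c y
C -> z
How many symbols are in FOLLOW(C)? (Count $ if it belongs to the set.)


S is the start symbol and does not occur in any rule body, so FOLLOW(S) = {$}.
Examining every occurrence of C in a rule body:
  S -> z C c : C is followed by terminal 'c' -> add 'c'
  S -> y C a : C is followed by terminal 'a' -> add 'a'
  S -> C c y : C is followed by terminal 'c' -> add 'c' (already in the set)
  C -> z : C does not occur in the body -> contributes nothing
FOLLOW(C) = {a, c}
Count: 2

2


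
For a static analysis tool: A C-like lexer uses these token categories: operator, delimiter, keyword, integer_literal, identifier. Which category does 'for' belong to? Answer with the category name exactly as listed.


Token: 'for'
Checking categories:
  identifier: no
  integer_literal: no
  operator: no
  keyword: YES
  delimiter: no
Category: keyword

keyword


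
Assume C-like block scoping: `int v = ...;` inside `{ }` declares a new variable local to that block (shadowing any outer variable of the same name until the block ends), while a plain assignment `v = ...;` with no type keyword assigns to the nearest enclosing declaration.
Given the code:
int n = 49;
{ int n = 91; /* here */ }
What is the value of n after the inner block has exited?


Analyzing scoping rules:
Outer scope: declares n = 49
Inner block: 'int n = 91;' declares a NEW n that shadows the outer one
When the block exits the inner n goes out of scope; the outer n was never modified -> 49
Result: 49

49


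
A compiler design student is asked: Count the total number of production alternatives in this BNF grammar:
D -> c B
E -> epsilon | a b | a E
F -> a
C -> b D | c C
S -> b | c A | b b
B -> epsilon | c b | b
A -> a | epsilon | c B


Counting alternatives per rule:
  D: 1 alternative(s)
  E: 3 alternative(s)
  F: 1 alternative(s)
  C: 2 alternative(s)
  S: 3 alternative(s)
  B: 3 alternative(s)
  A: 3 alternative(s)
Sum: 1 + 3 + 1 + 2 + 3 + 3 + 3 = 16

16


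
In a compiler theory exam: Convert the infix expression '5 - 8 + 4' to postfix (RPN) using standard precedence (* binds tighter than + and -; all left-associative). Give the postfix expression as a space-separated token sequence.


Applying the shunting-yard algorithm:
  Operand 5 -> output
  Push '-' onto operator stack -> op-stack: [-]
  Operand 8 -> output
  See '+' (prec 1); top '-' (prec 1) >= it -> pop '-' to output
  Push '+' onto operator stack -> op-stack: [+]
  Operand 4 -> output
  End of input: pop '+' to output
Postfix result: 5 8 - 4 +

5 8 - 4 +


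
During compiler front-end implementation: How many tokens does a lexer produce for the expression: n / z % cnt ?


Scanning 'n / z % cnt'
Token 1: 'n' -> identifier
Token 2: '/' -> operator
Token 3: 'z' -> identifier
Token 4: '%' -> operator
Token 5: 'cnt' -> identifier
Total tokens: 5

5


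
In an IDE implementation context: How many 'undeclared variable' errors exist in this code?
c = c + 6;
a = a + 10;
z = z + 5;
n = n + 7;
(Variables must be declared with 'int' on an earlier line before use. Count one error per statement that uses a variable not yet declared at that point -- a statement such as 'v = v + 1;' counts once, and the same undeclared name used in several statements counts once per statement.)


Scanning code line by line:
  Line 1: use 'c' -> ERROR (undeclared)
  Line 2: use 'a' -> ERROR (undeclared)
  Line 3: use 'z' -> ERROR (undeclared)
  Line 4: use 'n' -> ERROR (undeclared)
Total undeclared variable errors: 4

4


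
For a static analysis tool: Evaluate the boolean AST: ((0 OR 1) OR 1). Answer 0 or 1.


Step 1: Evaluate inner node
  0 OR 1 = 1
Step 2: Evaluate root node
  1 OR 1 = 1

1


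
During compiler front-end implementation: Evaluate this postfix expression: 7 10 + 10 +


Processing tokens left to right:
Push 7, Push 10
Pop 7 and 10, compute 7 + 10 = 17, push 17
Push 10
Pop 17 and 10, compute 17 + 10 = 27, push 27
Stack result: 27

27


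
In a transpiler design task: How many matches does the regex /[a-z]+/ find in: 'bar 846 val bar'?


Pattern: /[a-z]+/ (identifiers)
Input: 'bar 846 val bar'
Scanning for matches:
  Match 1: 'bar'
  Match 2: 'val'
  Match 3: 'bar'
Total matches: 3

3


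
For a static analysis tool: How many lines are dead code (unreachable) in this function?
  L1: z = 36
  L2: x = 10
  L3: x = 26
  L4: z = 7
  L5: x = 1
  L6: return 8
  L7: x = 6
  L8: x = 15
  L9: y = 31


Analyzing control flow:
  L1: reachable (before return)
  L2: reachable (before return)
  L3: reachable (before return)
  L4: reachable (before return)
  L5: reachable (before return)
  L6: reachable (return statement)
  L7: DEAD (after return at L6)
  L8: DEAD (after return at L6)
  L9: DEAD (after return at L6)
Return at L6, total lines = 9
Dead lines: L7 through L9
Count: 3

3


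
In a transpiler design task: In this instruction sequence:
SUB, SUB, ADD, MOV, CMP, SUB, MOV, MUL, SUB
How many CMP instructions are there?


Scanning instruction sequence for CMP:
  Position 1: SUB
  Position 2: SUB
  Position 3: ADD
  Position 4: MOV
  Position 5: CMP <- MATCH
  Position 6: SUB
  Position 7: MOV
  Position 8: MUL
  Position 9: SUB
Matches at positions: [5]
Total CMP count: 1

1


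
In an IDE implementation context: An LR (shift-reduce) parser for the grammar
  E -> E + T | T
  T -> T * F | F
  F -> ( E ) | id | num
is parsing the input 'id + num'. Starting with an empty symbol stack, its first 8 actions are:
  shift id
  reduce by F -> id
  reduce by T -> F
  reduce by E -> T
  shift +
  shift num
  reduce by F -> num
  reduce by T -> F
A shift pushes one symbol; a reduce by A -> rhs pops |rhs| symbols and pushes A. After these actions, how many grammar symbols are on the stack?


Tracking the symbol stack through each action:
  Action 1: shift 'id' : push -> stack = [id] (size 1)
  Action 2: reduce by F -> id : pop 1, push F -> stack = [F] (size 1)
  Action 3: reduce by T -> F : pop 1, push T -> stack = [T] (size 1)
  Action 4: reduce by E -> T : pop 1, push E -> stack = [E] (size 1)
  Action 5: shift '+' : push -> stack = [E, +] (size 2)
  Action 6: shift 'num' : push -> stack = [E, +, num] (size 3)
  Action 7: reduce by F -> num : pop 1, push F -> stack = [E, +, F] (size 3)
  Action 8: reduce by T -> F : pop 1, push T -> stack = [E, +, T] (size 3)
Final stack size: 3

3


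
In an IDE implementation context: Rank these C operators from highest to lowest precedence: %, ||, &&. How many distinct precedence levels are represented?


Looking up precedence for each operator:
  % -> precedence 6
  || -> precedence 1
  && -> precedence 2
Sorted highest to lowest: %, &&, ||
Distinct precedence values: [6, 2, 1]
Number of distinct levels: 3

3


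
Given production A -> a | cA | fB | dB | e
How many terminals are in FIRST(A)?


Production: A -> a | cA | fB | dB | e
Examining each alternative for leading terminals:
  A -> a : first terminal = 'a'
  A -> cA : first terminal = 'c'
  A -> fB : first terminal = 'f'
  A -> dB : first terminal = 'd'
  A -> e : first terminal = 'e'
FIRST(A) = {a, c, d, e, f}
Count: 5

5


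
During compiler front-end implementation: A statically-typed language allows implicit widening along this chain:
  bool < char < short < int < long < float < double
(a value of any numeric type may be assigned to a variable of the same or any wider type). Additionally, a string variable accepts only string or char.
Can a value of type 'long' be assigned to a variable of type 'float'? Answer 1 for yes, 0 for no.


Target variable type: float
Source value type: long
Numeric ranks: long=4, float=5
Widening allowed iff rank(source) <= rank(target): 4 <= 5? Yes
Result: 1

1


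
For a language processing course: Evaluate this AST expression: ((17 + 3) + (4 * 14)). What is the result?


Expression: ((17 + 3) + (4 * 14))
Evaluating step by step:
  17 + 3 = 20
  4 * 14 = 56
  20 + 56 = 76
Result: 76

76


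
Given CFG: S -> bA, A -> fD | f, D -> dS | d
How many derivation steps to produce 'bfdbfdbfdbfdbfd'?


Grammar: S -> bA, A -> fD | f, D -> dS | d
Deriving 'bfdbfdbfdbfdbfd':
Step 1: S -> bA => bA
Step 2: A -> fD => bfD
Step 3: D -> dS => bfdS
Step 4: S -> bA => bfdbA
Step 5: A -> fD => bfdbfD
Step 6: D -> dS => bfdbfdS
Step 7: S -> bA => bfdbfdbA
Step 8: A -> fD => bfdbfdbfD
Step 9: D -> dS => bfdbfdbfdS
Step 10: S -> bA => bfdbfdbfdbA
Step 11: A -> fD => bfdbfdbfdbfD
Step 12: D -> dS => bfdbfdbfdbfdS
Step 13: S -> bA => bfdbfdbfdbfdbA
Step 14: A -> fD => bfdbfdbfdbfdbfD
Step 15: D -> d => bfdbfdbfdbfdbfd
Total derivation steps: 15

15


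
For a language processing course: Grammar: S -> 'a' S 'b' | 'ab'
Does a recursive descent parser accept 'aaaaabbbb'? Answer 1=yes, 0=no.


Grammar accepts strings of the form a^n b^n (n >= 1)
Word: 'aaaaabbbb'
Counting: 5 a's and 4 b's
Check: 5 == 4? No
Mismatch: a-count != b-count
Rejected

0


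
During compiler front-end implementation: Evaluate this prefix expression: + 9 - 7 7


Parsing prefix expression: + 9 - 7 7
Step 1: Innermost operation '- 7 7'
  7 - 7 = 0
Step 2: Outer operation '+ 9 [0]'
  9 + 0 = 9

9


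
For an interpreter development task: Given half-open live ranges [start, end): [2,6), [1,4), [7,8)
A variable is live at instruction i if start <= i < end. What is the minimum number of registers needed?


Live ranges:
  Var0: [2, 6)
  Var1: [1, 4)
  Var2: [7, 8)
Sweep-line events (position, delta, active):
  pos=1 start -> active=1
  pos=2 start -> active=2
  pos=4 end -> active=1
  pos=6 end -> active=0
  pos=7 start -> active=1
  pos=8 end -> active=0
Maximum simultaneous active: 2
Minimum registers needed: 2

2


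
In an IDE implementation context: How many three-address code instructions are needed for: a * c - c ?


Expression: a * c - c
Generating three-address code (respecting * over +/- precedence):
  Instruction 1: t1 = a * c
  Instruction 2: t2 = t1 - c
Total instructions: 2

2


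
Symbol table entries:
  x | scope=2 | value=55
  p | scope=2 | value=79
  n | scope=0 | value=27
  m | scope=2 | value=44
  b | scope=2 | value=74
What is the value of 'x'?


Searching symbol table for 'x':
  x | scope=2 | value=55 <- MATCH
  p | scope=2 | value=79
  n | scope=0 | value=27
  m | scope=2 | value=44
  b | scope=2 | value=74
Found 'x' at scope 2 with value 55

55


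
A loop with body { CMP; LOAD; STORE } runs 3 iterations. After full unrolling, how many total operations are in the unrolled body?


Loop body operations: CMP, LOAD, STORE (3 ops per iteration)
Unrolling 3 iterations:
  Iteration 1: CMP, LOAD, STORE (3 ops)
  Iteration 2: CMP, LOAD, STORE (3 ops)
  Iteration 3: CMP, LOAD, STORE (3 ops)
Total: 3 iterations * 3 ops/iter = 9 operations

9


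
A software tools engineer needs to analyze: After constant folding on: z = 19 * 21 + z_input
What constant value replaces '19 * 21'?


Identifying constant sub-expression:
  Original: z = 19 * 21 + z_input
  19 and 21 are both compile-time constants
  Evaluating: 19 * 21 = 399
  After folding: z = 399 + z_input

399


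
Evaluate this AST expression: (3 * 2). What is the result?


Expression: (3 * 2)
Evaluating step by step:
  3 * 2 = 6
Result: 6

6


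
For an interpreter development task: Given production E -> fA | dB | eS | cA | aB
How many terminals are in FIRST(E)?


Production: E -> fA | dB | eS | cA | aB
Examining each alternative for leading terminals:
  E -> fA : first terminal = 'f'
  E -> dB : first terminal = 'd'
  E -> eS : first terminal = 'e'
  E -> cA : first terminal = 'c'
  E -> aB : first terminal = 'a'
FIRST(E) = {a, c, d, e, f}
Count: 5

5


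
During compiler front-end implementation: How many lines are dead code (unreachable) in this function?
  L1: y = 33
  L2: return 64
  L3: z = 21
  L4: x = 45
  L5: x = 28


Analyzing control flow:
  L1: reachable (before return)
  L2: reachable (return statement)
  L3: DEAD (after return at L2)
  L4: DEAD (after return at L2)
  L5: DEAD (after return at L2)
Return at L2, total lines = 5
Dead lines: L3 through L5
Count: 3

3


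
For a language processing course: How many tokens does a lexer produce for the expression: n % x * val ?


Scanning 'n % x * val'
Token 1: 'n' -> identifier
Token 2: '%' -> operator
Token 3: 'x' -> identifier
Token 4: '*' -> operator
Token 5: 'val' -> identifier
Total tokens: 5

5


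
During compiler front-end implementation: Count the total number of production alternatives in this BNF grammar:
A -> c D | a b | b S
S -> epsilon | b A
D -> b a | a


Counting alternatives per rule:
  A: 3 alternative(s)
  S: 2 alternative(s)
  D: 2 alternative(s)
Sum: 3 + 2 + 2 = 7

7


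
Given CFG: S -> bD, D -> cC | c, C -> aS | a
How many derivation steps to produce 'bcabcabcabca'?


Grammar: S -> bD, D -> cC | c, C -> aS | a
Deriving 'bcabcabcabca':
Step 1: S -> bD => bD
Step 2: D -> cC => bcC
Step 3: C -> aS => bcaS
Step 4: S -> bD => bcabD
Step 5: D -> cC => bcabcC
Step 6: C -> aS => bcabcaS
Step 7: S -> bD => bcabcabD
Step 8: D -> cC => bcabcabcC
Step 9: C -> aS => bcabcabcaS
Step 10: S -> bD => bcabcabcabD
Step 11: D -> cC => bcabcabcabcC
Step 12: C -> a => bcabcabcabca
Total derivation steps: 12

12


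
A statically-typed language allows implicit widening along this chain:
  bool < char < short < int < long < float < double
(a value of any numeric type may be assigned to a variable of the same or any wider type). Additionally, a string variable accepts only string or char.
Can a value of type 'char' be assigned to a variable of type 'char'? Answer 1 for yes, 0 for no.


Target variable type: char
Source value type: char
Numeric ranks: char=1, char=1
Widening allowed iff rank(source) <= rank(target): 1 <= 1? Yes
Result: 1

1


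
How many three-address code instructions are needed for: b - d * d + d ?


Expression: b - d * d + d
Generating three-address code (respecting * over +/- precedence):
  Instruction 1: t1 = d * d
  Instruction 2: t2 = b - t1
  Instruction 3: t3 = t2 + d
Total instructions: 3

3


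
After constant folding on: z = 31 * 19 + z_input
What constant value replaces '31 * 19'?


Identifying constant sub-expression:
  Original: z = 31 * 19 + z_input
  31 and 19 are both compile-time constants
  Evaluating: 31 * 19 = 589
  After folding: z = 589 + z_input

589


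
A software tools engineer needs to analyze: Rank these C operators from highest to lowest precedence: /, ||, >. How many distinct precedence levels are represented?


Looking up precedence for each operator:
  / -> precedence 6
  || -> precedence 1
  > -> precedence 4
Sorted highest to lowest: /, >, ||
Distinct precedence values: [6, 4, 1]
Number of distinct levels: 3

3


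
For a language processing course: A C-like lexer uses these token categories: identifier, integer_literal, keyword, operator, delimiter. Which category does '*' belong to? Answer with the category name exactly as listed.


Token: '*'
Checking categories:
  identifier: no
  integer_literal: no
  operator: YES
  keyword: no
  delimiter: no
Category: operator

operator


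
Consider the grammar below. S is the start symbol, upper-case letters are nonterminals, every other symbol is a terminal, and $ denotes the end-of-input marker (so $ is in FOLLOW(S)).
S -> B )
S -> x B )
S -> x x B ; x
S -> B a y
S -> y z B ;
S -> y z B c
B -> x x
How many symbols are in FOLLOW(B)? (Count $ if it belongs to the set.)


S is the start symbol and does not occur in any rule body, so FOLLOW(S) = {$}.
Examining every occurrence of B in a rule body:
  S -> B ) : B is followed by terminal ')' -> add ')'
  S -> x B ) : B is followed by terminal ')' -> add ')' (already in the set)
  S -> x x B ; x : B is followed by terminal ';' -> add ';'
  S -> B a y : B is followed by terminal 'a' -> add 'a'
  S -> y z B ; : B is followed by terminal ';' -> add ';' (already in the set)
  S -> y z B c : B is followed by terminal 'c' -> add 'c'
  B -> x x : B does not occur in the body -> contributes nothing
FOLLOW(B) = {), ;, a, c}
Count: 4

4


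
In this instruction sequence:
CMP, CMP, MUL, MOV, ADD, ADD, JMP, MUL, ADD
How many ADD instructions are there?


Scanning instruction sequence for ADD:
  Position 1: CMP
  Position 2: CMP
  Position 3: MUL
  Position 4: MOV
  Position 5: ADD <- MATCH
  Position 6: ADD <- MATCH
  Position 7: JMP
  Position 8: MUL
  Position 9: ADD <- MATCH
Matches at positions: [5, 6, 9]
Total ADD count: 3

3


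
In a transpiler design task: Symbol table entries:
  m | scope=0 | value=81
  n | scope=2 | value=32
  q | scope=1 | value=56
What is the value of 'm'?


Searching symbol table for 'm':
  m | scope=0 | value=81 <- MATCH
  n | scope=2 | value=32
  q | scope=1 | value=56
Found 'm' at scope 0 with value 81

81


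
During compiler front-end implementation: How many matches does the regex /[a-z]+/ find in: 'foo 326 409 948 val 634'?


Pattern: /[a-z]+/ (identifiers)
Input: 'foo 326 409 948 val 634'
Scanning for matches:
  Match 1: 'foo'
  Match 2: 'val'
Total matches: 2

2


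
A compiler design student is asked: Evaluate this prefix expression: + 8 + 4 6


Parsing prefix expression: + 8 + 4 6
Step 1: Innermost operation '+ 4 6'
  4 + 6 = 10
Step 2: Outer operation '+ 8 [10]'
  8 + 10 = 18

18


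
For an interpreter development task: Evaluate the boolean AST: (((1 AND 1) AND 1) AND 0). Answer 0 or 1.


Step 1: Evaluate inner node
  1 AND 1 = 1
Step 2: Evaluate next node
  1 AND 1 = 1
Step 3: Evaluate root node
  1 AND 0 = 0

0


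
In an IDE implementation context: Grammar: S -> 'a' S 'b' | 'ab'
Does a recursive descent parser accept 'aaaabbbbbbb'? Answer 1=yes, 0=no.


Grammar accepts strings of the form a^n b^n (n >= 1)
Word: 'aaaabbbbbbb'
Counting: 4 a's and 7 b's
Check: 4 == 7? No
Mismatch: a-count != b-count
Rejected

0


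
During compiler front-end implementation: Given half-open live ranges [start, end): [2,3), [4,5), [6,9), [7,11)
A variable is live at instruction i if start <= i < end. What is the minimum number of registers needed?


Live ranges:
  Var0: [2, 3)
  Var1: [4, 5)
  Var2: [6, 9)
  Var3: [7, 11)
Sweep-line events (position, delta, active):
  pos=2 start -> active=1
  pos=3 end -> active=0
  pos=4 start -> active=1
  pos=5 end -> active=0
  pos=6 start -> active=1
  pos=7 start -> active=2
  pos=9 end -> active=1
  pos=11 end -> active=0
Maximum simultaneous active: 2
Minimum registers needed: 2

2


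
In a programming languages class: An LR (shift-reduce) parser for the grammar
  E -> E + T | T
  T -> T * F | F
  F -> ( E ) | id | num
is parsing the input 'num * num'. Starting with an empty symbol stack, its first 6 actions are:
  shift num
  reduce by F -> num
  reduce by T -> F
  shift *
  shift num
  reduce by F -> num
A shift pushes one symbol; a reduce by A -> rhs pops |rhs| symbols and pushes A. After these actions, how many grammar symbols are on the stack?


Tracking the symbol stack through each action:
  Action 1: shift 'num' : push -> stack = [num] (size 1)
  Action 2: reduce by F -> num : pop 1, push F -> stack = [F] (size 1)
  Action 3: reduce by T -> F : pop 1, push T -> stack = [T] (size 1)
  Action 4: shift '*' : push -> stack = [T, *] (size 2)
  Action 5: shift 'num' : push -> stack = [T, *, num] (size 3)
  Action 6: reduce by F -> num : pop 1, push F -> stack = [T, *, F] (size 3)
Final stack size: 3

3


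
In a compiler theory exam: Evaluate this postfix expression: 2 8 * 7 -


Processing tokens left to right:
Push 2, Push 8
Pop 2 and 8, compute 2 * 8 = 16, push 16
Push 7
Pop 16 and 7, compute 16 - 7 = 9, push 9
Stack result: 9

9


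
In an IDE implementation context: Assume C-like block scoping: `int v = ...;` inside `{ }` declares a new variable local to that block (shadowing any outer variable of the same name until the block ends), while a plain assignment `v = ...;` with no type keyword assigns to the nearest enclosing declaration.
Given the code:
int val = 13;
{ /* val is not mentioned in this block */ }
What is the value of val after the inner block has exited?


Analyzing scoping rules:
Outer scope: declares val = 13
Inner block: val is neither redeclared nor assigned -> unchanged
After the block -> 13
Result: 13

13


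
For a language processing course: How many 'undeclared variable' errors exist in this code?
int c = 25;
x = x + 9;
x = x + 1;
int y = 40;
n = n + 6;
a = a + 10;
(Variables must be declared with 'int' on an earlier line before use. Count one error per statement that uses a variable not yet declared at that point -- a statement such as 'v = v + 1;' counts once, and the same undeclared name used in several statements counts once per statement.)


Scanning code line by line:
  Line 1: declare 'c' -> declared = ['c']
  Line 2: use 'x' -> ERROR (undeclared)
  Line 3: use 'x' -> ERROR (undeclared)
  Line 4: declare 'y' -> declared = ['c', 'y']
  Line 5: use 'n' -> ERROR (undeclared)
  Line 6: use 'a' -> ERROR (undeclared)
Total undeclared variable errors: 4

4


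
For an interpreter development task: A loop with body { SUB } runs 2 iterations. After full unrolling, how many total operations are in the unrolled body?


Loop body operations: SUB (1 op per iteration)
Unrolling 2 iterations:
  Iteration 1: SUB (1 ops)
  Iteration 2: SUB (1 ops)
Total: 2 iterations * 1 ops/iter = 2 operations

2


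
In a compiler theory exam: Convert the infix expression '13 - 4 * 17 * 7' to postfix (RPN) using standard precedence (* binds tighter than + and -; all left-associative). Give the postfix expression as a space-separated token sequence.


Applying the shunting-yard algorithm:
  Operand 13 -> output
  Push '-' onto operator stack -> op-stack: [-]
  Operand 4 -> output
  Push '*' onto operator stack -> op-stack: [-, *]
  Operand 17 -> output
  See '*' (prec 2); top '*' (prec 2) >= it -> pop '*' to output
  Push '*' onto operator stack -> op-stack: [-, *]
  Operand 7 -> output
  End of input: pop '*' to output
  End of input: pop '-' to output
Postfix result: 13 4 17 * 7 * -

13 4 17 * 7 * -


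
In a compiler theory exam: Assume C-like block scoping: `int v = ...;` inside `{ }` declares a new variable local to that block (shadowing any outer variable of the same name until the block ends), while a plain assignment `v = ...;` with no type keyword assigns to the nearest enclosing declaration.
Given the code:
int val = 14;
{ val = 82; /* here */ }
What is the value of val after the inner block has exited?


Analyzing scoping rules:
Outer scope: declares val = 14
Inner block: 'val = 82;' has no type keyword, so it is an assignment to the outer val (no shadowing)
The assignment changed the outer variable itself, so the new value persists after the block -> 82
Result: 82

82


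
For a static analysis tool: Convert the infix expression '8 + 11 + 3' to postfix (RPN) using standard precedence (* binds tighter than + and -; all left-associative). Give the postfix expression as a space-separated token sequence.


Applying the shunting-yard algorithm:
  Operand 8 -> output
  Push '+' onto operator stack -> op-stack: [+]
  Operand 11 -> output
  See '+' (prec 1); top '+' (prec 1) >= it -> pop '+' to output
  Push '+' onto operator stack -> op-stack: [+]
  Operand 3 -> output
  End of input: pop '+' to output
Postfix result: 8 11 + 3 +

8 11 + 3 +


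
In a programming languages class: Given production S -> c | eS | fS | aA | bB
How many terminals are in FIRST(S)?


Production: S -> c | eS | fS | aA | bB
Examining each alternative for leading terminals:
  S -> c : first terminal = 'c'
  S -> eS : first terminal = 'e'
  S -> fS : first terminal = 'f'
  S -> aA : first terminal = 'a'
  S -> bB : first terminal = 'b'
FIRST(S) = {a, b, c, e, f}
Count: 5

5


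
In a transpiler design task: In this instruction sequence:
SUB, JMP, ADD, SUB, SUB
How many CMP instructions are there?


Scanning instruction sequence for CMP:
  Position 1: SUB
  Position 2: JMP
  Position 3: ADD
  Position 4: SUB
  Position 5: SUB
Matches at positions: []
Total CMP count: 0

0


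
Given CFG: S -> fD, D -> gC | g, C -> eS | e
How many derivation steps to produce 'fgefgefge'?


Grammar: S -> fD, D -> gC | g, C -> eS | e
Deriving 'fgefgefge':
Step 1: S -> fD => fD
Step 2: D -> gC => fgC
Step 3: C -> eS => fgeS
Step 4: S -> fD => fgefD
Step 5: D -> gC => fgefgC
Step 6: C -> eS => fgefgeS
Step 7: S -> fD => fgefgefD
Step 8: D -> gC => fgefgefgC
Step 9: C -> e => fgefgefge
Total derivation steps: 9

9
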